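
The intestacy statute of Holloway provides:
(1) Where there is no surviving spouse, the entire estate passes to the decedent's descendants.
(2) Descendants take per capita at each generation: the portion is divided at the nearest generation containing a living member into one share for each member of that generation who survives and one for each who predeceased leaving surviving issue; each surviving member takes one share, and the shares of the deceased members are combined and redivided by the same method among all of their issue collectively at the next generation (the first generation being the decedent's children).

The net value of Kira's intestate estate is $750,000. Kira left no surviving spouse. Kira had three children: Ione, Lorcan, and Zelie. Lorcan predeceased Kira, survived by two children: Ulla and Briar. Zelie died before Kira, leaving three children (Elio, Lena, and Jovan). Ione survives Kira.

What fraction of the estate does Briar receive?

Briar receives 2/15 of the estate.

The entire $750,000 passes to the descendants.
That amount ($750,000) is divided at the children's generation into 3 shares of $250,000. Ione takes $250,000. The 2 shares of the deceased (Lorcan and Zelie) are combined into a pool of $500,000.
That pool ($500,000) is divided at the grandchildren's generation equally among Ulla, Briar, Elio, Lena, and Jovan: $100,000 each.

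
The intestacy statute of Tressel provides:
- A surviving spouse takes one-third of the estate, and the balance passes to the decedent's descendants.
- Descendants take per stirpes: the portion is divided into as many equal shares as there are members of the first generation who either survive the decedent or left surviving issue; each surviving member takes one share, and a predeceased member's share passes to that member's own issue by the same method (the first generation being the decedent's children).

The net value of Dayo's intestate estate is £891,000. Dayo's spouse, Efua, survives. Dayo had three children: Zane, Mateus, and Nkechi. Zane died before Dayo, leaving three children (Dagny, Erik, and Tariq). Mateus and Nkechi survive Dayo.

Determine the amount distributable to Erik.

Efua takes one-third of £891,000 = £297,000. The remaining £594,000 passes to the descendants.
The descendants' portion (£594,000) is divided into 3 shares of £198,000: Mateus and Nkechi each take £198,000; Zane's £198,000 share passes to Zane's issue.
Zane's share (£198,000) is divided into 3 shares of £66,000: Dagny, Erik, and Tariq each take £66,000.

Erik receives £66,000.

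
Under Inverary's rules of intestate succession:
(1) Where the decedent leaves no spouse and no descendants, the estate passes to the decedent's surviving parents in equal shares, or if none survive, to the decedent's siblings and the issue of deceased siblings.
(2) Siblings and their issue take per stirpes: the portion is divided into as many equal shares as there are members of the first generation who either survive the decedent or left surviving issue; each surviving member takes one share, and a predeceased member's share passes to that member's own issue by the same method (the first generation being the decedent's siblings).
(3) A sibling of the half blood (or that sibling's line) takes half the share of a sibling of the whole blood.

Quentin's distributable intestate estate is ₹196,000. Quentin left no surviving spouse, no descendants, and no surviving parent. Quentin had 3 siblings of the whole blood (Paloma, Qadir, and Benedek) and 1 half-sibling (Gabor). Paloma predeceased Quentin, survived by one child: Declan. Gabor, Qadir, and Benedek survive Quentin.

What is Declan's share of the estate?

Declan receives ₹56,000.

The entire ₹196,000 passes to the siblings and their issue.
Counting each half-blood sibling's line as half a unit, there are 7/2 units in ₹196,000, so one unit is ₹56,000. Whole-blood lines (Paloma, Qadir, and Benedek) take ₹56,000 each; half-blood lines (Gabor) take ₹28,000 each.
Paloma's share (₹56,000) passes entirely to Declan.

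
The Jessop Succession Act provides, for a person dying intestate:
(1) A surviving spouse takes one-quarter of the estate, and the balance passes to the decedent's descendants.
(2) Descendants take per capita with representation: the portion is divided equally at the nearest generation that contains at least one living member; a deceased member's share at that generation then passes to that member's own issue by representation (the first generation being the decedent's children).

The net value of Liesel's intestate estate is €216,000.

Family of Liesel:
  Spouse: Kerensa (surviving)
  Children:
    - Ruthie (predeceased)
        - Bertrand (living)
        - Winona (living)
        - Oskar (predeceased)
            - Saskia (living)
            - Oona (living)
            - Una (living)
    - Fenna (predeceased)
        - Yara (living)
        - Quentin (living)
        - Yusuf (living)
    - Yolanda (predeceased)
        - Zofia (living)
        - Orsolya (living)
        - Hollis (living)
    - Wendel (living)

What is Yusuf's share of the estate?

Yusuf receives €13,500.

Kerensa takes one-quarter of €216,000 = €54,000. The remaining €162,000 passes to the descendants.
The descendants' portion (€162,000) is divided into 4 shares of €40,500: Wendel takes €40,500; Ruthie's €40,500 share passes to Ruthie's issue; Fenna's €40,500 share passes to Fenna's issue; Yolanda's €40,500 share passes to Yolanda's issue.
Ruthie's share (€40,500) is divided into 3 shares of €13,500: Bertrand and Winona each take €13,500; Oskar's €13,500 share passes to Oskar's issue.
Oskar's share (€13,500) is divided into 3 shares of €4,500: Saskia, Oona, and Una each take €4,500.
Fenna's share (€40,500) is divided into 3 shares of €13,500: Yara, Quentin, and Yusuf each take €13,500.
Yolanda's share (€40,500) is divided into 3 shares of €13,500: Zofia, Orsolya, and Hollis each take €13,500.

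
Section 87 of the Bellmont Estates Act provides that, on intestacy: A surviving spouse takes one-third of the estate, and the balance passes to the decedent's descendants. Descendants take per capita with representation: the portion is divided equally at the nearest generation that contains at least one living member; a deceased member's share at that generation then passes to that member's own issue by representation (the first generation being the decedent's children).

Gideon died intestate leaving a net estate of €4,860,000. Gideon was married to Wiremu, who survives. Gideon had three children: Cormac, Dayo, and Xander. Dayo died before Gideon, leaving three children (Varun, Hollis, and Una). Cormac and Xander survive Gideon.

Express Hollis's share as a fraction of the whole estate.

Wiremu takes one-third of €4,860,000 = €1,620,000. The remaining €3,240,000 passes to the descendants.
The descendants' portion (€3,240,000) is divided into 3 shares of €1,080,000: Cormac and Xander each take €1,080,000; Dayo's €1,080,000 share passes to Dayo's issue.
Dayo's share (€1,080,000) is divided into 3 shares of €360,000: Varun, Hollis, and Una each take €360,000.

Hollis receives 2/27 of the estate.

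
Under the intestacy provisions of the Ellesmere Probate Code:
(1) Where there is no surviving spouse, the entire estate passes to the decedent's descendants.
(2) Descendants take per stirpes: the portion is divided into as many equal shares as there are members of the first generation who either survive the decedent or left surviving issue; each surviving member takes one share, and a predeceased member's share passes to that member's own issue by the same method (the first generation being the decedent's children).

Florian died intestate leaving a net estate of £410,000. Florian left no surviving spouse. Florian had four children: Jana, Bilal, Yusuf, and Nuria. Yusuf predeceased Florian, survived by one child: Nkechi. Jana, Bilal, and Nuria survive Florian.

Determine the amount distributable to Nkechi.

The entire £410,000 passes to the descendants.
That amount (£410,000) is divided into 4 shares of £102,500: Jana, Bilal, and Nuria each take £102,500; Yusuf's £102,500 share passes to Yusuf's issue.
Yusuf's share (£102,500) passes entirely to Nkechi.

Nkechi receives £102,500.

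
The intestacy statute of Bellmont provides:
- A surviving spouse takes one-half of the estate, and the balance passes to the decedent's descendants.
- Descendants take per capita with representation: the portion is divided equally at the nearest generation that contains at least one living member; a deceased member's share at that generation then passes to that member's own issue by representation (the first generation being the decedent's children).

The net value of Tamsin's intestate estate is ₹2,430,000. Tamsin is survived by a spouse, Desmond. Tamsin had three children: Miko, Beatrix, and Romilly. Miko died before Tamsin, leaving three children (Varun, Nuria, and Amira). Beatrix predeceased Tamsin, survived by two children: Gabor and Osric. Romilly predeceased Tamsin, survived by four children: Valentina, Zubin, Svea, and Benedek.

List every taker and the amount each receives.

Desmond takes one-half of ₹2,430,000 = ₹1,215,000. The remaining ₹1,215,000 passes to the descendants.
No child survives, so the initial division is made at the grandchildren's generation.
The descendants' portion (₹1,215,000) is divided into 9 shares of ₹135,000: Varun, Nuria, Amira, Gabor, Osric, Valentina, Zubin, Svea, and Benedek each take ₹135,000.

Desmond: ₹1,215,000; Varun: ₹135,000; Nuria: ₹135,000; Amira: ₹135,000; Gabor: ₹135,000; Osric: ₹135,000; Valentina: ₹135,000; Zubin: ₹135,000; Svea: ₹135,000; Benedek: ₹135,000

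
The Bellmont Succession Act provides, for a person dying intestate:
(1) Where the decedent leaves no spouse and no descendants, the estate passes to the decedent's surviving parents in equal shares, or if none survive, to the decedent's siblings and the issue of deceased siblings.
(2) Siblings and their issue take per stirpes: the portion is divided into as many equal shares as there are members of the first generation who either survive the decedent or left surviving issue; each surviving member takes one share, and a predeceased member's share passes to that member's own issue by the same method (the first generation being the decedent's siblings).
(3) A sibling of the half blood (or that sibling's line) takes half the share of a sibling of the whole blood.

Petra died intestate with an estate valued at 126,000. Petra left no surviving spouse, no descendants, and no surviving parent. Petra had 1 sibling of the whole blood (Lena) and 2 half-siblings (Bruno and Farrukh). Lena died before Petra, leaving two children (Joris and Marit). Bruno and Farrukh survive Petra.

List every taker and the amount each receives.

The entire 126,000 passes to the siblings and their issue.
Counting each half-blood sibling's line as half a unit, there are 2 units in 126,000, so one unit is 63,000. Whole-blood lines (Lena) take 63,000 each; half-blood lines (Bruno and Farrukh) take 31,500 each.
Lena's share (63,000) is divided into 2 shares of 31,500: Joris and Marit each take 31,500.

Bruno: 31,500; Farrukh: 31,500; Joris: 31,500; Marit: 31,500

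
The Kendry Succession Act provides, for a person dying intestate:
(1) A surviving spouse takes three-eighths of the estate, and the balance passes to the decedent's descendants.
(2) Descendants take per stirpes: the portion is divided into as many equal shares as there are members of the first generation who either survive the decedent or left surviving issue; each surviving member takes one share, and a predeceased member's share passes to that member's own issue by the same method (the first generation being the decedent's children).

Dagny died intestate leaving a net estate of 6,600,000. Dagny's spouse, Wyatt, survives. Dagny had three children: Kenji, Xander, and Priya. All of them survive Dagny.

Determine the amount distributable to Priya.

Wyatt takes three-eighths of 6,600,000 = 2,475,000. The remaining 4,125,000 passes to the descendants.
The descendants' portion (4,125,000) is divided into 3 shares of 1,375,000: Kenji, Xander, and Priya each take 1,375,000.

Priya receives 1,375,000.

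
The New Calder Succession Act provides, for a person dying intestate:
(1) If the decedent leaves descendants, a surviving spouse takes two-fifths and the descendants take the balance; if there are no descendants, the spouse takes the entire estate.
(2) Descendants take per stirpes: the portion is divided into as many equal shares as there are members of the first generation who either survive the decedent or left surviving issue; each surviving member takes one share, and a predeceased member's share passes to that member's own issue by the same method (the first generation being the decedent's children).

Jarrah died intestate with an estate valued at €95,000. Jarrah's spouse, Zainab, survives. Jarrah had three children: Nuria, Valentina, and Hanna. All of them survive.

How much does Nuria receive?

Nuria receives €19,000.

Zainab takes two-fifths of €95,000 = €38,000. The remaining €57,000 passes to the descendants.
The descendants' portion (€57,000) is divided into 3 shares of €19,000: Nuria, Valentina, and Hanna each take €19,000.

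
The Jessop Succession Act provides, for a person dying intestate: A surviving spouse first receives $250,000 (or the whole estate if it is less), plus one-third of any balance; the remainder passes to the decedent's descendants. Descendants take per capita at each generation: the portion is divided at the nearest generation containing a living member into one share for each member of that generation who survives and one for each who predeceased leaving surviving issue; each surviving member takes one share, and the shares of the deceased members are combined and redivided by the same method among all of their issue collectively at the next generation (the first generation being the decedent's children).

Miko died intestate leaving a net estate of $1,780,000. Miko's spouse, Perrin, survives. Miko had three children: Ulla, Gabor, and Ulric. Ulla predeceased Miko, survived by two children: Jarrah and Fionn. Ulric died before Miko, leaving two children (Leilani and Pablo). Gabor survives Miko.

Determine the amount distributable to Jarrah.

Jarrah receives $170,000.

Perrin first takes $250,000, leaving a balance of $1,530,000. Perrin then takes one-third of the balance ($510,000), for a total of $760,000. The remaining $1,020,000 passes to the descendants.
The descendants' portion ($1,020,000) is divided at the children's generation into 3 shares of $340,000. Gabor takes $340,000. The 2 shares of the deceased (Ulla and Ulric) are combined into a pool of $680,000.
That pool ($680,000) is divided at the grandchildren's generation equally among Jarrah, Fionn, Leilani, and Pablo: $170,000 each.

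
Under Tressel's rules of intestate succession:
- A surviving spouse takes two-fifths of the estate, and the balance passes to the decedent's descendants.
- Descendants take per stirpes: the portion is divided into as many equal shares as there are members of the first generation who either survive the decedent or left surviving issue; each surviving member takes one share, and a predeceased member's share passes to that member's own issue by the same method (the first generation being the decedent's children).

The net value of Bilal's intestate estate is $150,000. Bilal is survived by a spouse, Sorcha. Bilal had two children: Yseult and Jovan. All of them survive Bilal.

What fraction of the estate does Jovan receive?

Sorcha takes two-fifths of $150,000 = $60,000. The remaining $90,000 passes to the descendants.
The descendants' portion ($90,000) is divided into 2 shares of $45,000: Yseult and Jovan each take $45,000.

Jovan receives 3/10 of the estate.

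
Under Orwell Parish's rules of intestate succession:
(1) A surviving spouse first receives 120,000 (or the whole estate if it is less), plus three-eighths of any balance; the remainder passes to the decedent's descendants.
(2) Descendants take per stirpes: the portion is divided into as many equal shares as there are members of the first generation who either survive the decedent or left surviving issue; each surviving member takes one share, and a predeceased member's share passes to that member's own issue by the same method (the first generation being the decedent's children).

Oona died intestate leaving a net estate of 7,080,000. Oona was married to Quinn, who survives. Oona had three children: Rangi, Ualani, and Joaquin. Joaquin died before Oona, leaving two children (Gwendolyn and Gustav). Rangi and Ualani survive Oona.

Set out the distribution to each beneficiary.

Quinn first takes 120,000, leaving a balance of 6,960,000. Quinn then takes three-eighths of the balance (2,610,000), for a total of 2,730,000. The remaining 4,350,000 passes to the descendants.
The descendants' portion (4,350,000) is divided into 3 shares of 1,450,000: Rangi and Ualani each take 1,450,000; Joaquin's 1,450,000 share passes to Joaquin's issue.
Joaquin's share (1,450,000) is divided into 2 shares of 725,000: Gwendolyn and Gustav each take 725,000.

Quinn: 2,730,000; Rangi: 1,450,000; Ualani: 1,450,000; Gwendolyn: 725,000; Gustav: 725,000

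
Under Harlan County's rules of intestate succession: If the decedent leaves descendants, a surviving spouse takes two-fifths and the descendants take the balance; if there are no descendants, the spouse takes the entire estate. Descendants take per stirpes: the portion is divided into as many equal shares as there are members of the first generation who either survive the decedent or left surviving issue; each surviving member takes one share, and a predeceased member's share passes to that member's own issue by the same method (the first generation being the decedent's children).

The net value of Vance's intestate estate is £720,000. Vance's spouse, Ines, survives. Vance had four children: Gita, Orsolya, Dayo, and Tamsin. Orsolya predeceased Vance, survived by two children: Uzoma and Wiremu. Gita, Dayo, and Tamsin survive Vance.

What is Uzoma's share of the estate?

Uzoma receives £54,000.

Ines takes two-fifths of £720,000 = £288,000. The remaining £432,000 passes to the descendants.
The descendants' portion (£432,000) is divided into 4 shares of £108,000: Gita, Dayo, and Tamsin each take £108,000; Orsolya's £108,000 share passes to Orsolya's issue.
Orsolya's share (£108,000) is divided into 2 shares of £54,000: Uzoma and Wiremu each take £54,000.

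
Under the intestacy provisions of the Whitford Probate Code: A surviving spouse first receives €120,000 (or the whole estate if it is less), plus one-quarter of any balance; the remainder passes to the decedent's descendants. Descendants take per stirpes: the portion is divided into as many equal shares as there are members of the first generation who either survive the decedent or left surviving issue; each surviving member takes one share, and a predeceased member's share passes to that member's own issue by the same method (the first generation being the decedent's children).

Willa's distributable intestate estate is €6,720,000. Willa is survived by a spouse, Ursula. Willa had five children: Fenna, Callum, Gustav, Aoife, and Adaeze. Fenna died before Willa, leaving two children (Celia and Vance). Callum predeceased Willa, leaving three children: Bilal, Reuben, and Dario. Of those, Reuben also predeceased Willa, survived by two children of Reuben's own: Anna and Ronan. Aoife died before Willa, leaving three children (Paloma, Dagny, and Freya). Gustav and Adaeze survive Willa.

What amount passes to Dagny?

Dagny receives €330,000.

Ursula first takes €120,000, leaving a balance of €6,600,000. Ursula then takes one-quarter of the balance (€1,650,000), for a total of €1,770,000. The remaining €4,950,000 passes to the descendants.
The descendants' portion (€4,950,000) is divided into 5 shares of €990,000: Gustav and Adaeze each take €990,000; Fenna's €990,000 share passes to Fenna's issue; Callum's €990,000 share passes to Callum's issue; Aoife's €990,000 share passes to Aoife's issue.
Fenna's share (€990,000) is divided into 2 shares of €495,000: Celia and Vance each take €495,000.
Callum's share (€990,000) is divided into 3 shares of €330,000: Bilal and Dario each take €330,000; Reuben's €330,000 share passes to Reuben's issue.
Reuben's share (€330,000) is divided into 2 shares of €165,000: Anna and Ronan each take €165,000.
Aoife's share (€990,000) is divided into 3 shares of €330,000: Paloma, Dagny, and Freya each take €330,000.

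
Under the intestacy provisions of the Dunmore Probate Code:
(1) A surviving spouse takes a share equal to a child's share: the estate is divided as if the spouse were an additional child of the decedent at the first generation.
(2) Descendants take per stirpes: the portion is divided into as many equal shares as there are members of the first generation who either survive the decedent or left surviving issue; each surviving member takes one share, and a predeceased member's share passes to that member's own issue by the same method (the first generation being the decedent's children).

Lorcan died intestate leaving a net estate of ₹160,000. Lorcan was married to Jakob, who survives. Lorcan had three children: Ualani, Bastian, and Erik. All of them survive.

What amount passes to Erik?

Erik receives ₹40,000.

The spouse counts as an additional share at the children's level, so there are 4 primary shares of ₹40,000. Jakob takes one such share (₹40,000).
The children's combined portion (₹120,000) is divided into 3 shares of ₹40,000: Ualani, Bastian, and Erik each take ₹40,000.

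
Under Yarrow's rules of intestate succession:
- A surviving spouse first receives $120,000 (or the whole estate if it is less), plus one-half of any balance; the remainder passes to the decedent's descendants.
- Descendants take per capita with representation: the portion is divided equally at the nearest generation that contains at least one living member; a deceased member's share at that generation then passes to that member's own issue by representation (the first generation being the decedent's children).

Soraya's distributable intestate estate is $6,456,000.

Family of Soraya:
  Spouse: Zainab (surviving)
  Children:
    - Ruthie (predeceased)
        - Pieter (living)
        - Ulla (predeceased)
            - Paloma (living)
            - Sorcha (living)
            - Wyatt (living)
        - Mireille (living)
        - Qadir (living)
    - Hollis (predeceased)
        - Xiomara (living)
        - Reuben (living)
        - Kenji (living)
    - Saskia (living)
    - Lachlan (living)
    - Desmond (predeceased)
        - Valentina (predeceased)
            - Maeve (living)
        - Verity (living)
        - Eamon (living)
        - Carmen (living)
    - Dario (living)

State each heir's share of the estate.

Zainab first takes $120,000, leaving a balance of $6,336,000. Zainab then takes one-half of the balance ($3,168,000), for a total of $3,288,000. The remaining $3,168,000 passes to the descendants.
The descendants' portion ($3,168,000) is divided into 6 shares of $528,000: Saskia, Lachlan, and Dario each take $528,000; Ruthie's $528,000 share passes to Ruthie's issue; Hollis's $528,000 share passes to Hollis's issue; Desmond's $528,000 share passes to Desmond's issue.
Ruthie's share ($528,000) is divided into 4 shares of $132,000: Pieter, Mireille, and Qadir each take $132,000; Ulla's $132,000 share passes to Ulla's issue.
Ulla's share ($132,000) is divided into 3 shares of $44,000: Paloma, Sorcha, and Wyatt each take $44,000.
Hollis's share ($528,000) is divided into 3 shares of $176,000: Xiomara, Reuben, and Kenji each take $176,000.
Desmond's share ($528,000) is divided into 4 shares of $132,000: Verity, Eamon, and Carmen each take $132,000; Valentina's $132,000 share passes to Valentina's issue.
Valentina's share ($132,000) passes entirely to Maeve.

Zainab: $3,288,000; Pieter: $132,000; Paloma: $44,000; Sorcha: $44,000; Wyatt: $44,000; Mireille: $132,000; Qadir: $132,000; Xiomara: $176,000; Reuben: $176,000; Kenji: $176,000; Saskia: $528,000; Lachlan: $528,000; Maeve: $132,000; Verity: $132,000; Eamon: $132,000; Carmen: $132,000; Dario: $528,000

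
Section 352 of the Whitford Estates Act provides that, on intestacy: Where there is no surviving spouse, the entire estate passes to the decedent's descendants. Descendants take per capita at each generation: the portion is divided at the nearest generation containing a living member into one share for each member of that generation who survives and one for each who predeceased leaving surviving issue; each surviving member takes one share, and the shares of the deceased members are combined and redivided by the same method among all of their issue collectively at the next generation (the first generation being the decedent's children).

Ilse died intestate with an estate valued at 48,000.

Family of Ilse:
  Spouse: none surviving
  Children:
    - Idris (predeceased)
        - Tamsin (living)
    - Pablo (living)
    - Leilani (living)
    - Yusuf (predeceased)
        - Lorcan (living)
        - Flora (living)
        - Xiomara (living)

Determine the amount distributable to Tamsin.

The entire 48,000 passes to the descendants.
That amount (48,000) is divided at the children's generation into 4 shares of 12,000. Pablo and Leilani each take 12,000. The 2 shares of the deceased (Idris and Yusuf) are combined into a pool of 24,000.
That pool (24,000) is divided at the grandchildren's generation equally among Tamsin, Lorcan, Flora, and Xiomara: 6,000 each.

Tamsin receives 6,000.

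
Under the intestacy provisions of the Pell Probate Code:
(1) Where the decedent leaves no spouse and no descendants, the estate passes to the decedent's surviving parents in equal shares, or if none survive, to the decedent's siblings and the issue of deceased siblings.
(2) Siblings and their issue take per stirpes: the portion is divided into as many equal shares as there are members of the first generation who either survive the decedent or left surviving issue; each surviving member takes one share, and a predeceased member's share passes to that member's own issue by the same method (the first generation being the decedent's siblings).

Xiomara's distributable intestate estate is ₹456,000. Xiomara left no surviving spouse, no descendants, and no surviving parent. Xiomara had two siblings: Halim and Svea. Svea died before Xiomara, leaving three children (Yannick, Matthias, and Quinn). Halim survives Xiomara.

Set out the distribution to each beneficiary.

Halim: ₹228,000; Yannick: ₹76,000; Matthias: ₹76,000; Quinn: ₹76,000

The entire ₹456,000 passes to the siblings and their issue.
That amount (₹456,000) is divided into 2 shares of ₹228,000: Halim takes ₹228,000; Svea's ₹228,000 share passes to Svea's issue.
Svea's share (₹228,000) is divided into 3 shares of ₹76,000: Yannick, Matthias, and Quinn each take ₹76,000.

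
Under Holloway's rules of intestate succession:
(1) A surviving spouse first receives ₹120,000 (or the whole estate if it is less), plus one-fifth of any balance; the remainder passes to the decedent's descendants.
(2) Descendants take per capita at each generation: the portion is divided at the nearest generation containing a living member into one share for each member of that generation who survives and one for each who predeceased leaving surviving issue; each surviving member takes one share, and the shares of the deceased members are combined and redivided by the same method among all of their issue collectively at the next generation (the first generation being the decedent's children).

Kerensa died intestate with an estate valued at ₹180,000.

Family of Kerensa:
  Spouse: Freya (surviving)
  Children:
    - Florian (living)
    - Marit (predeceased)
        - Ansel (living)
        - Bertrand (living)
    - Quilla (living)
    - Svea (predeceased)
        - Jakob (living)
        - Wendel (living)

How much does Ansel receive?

Freya first takes ₹120,000, leaving a balance of ₹60,000. Freya then takes one-fifth of the balance (₹12,000), for a total of ₹132,000. The remaining ₹48,000 passes to the descendants.
The descendants' portion (₹48,000) is divided at the children's generation into 4 shares of ₹12,000. Florian and Quilla each take ₹12,000. The 2 shares of the deceased (Marit and Svea) are combined into a pool of ₹24,000.
That pool (₹24,000) is divided at the grandchildren's generation equally among Ansel, Bertrand, Jakob, and Wendel: ₹6,000 each.

Ansel receives ₹6,000.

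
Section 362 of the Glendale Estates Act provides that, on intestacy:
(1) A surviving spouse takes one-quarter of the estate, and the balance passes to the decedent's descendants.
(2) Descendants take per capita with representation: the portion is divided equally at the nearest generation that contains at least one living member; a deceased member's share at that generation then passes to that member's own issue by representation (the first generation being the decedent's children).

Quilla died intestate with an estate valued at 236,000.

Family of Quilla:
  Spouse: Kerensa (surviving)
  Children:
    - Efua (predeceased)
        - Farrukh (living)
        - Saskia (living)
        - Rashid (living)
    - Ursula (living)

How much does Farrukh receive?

Farrukh receives 29,500.

Kerensa takes one-quarter of 236,000 = 59,000. The remaining 177,000 passes to the descendants.
The descendants' portion (177,000) is divided into 2 shares of 88,500: Ursula takes 88,500; Efua's 88,500 share passes to Efua's issue.
Efua's share (88,500) is divided into 3 shares of 29,500: Farrukh, Saskia, and Rashid each take 29,500.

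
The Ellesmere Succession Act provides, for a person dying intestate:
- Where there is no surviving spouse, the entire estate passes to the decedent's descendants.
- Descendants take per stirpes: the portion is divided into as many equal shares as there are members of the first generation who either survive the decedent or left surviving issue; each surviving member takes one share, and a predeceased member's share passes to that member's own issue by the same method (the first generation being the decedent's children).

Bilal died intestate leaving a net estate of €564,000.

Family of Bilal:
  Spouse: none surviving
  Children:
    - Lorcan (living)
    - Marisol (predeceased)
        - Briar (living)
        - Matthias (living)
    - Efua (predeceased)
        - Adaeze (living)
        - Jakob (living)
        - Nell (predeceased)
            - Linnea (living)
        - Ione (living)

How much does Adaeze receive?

The entire €564,000 passes to the descendants.
That amount (€564,000) is divided into 3 shares of €188,000: Lorcan takes €188,000; Marisol's €188,000 share passes to Marisol's issue; Efua's €188,000 share passes to Efua's issue.
Marisol's share (€188,000) is divided into 2 shares of €94,000: Briar and Matthias each take €94,000.
Efua's share (€188,000) is divided into 4 shares of €47,000: Adaeze, Jakob, and Ione each take €47,000; Nell's €47,000 share passes to Nell's issue.
Nell's share (€47,000) passes entirely to Linnea.

Adaeze receives €47,000.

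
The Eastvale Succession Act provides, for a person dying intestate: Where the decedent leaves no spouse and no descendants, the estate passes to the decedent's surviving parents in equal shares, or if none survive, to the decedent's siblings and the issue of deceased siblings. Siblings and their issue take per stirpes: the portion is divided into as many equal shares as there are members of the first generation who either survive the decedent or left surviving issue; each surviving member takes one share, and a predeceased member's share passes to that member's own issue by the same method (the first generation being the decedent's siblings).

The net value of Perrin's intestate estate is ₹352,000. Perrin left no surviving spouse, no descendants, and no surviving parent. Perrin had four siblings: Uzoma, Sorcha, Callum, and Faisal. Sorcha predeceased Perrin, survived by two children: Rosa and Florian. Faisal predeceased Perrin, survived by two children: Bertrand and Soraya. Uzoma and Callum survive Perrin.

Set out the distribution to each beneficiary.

Uzoma: ₹88,000; Rosa: ₹44,000; Florian: ₹44,000; Callum: ₹88,000; Bertrand: ₹44,000; Soraya: ₹44,000

The entire ₹352,000 passes to the siblings and their issue.
That amount (₹352,000) is divided into 4 shares of ₹88,000: Uzoma and Callum each take ₹88,000; Sorcha's ₹88,000 share passes to Sorcha's issue; Faisal's ₹88,000 share passes to Faisal's issue.
Sorcha's share (₹88,000) is divided into 2 shares of ₹44,000: Rosa and Florian each take ₹44,000.
Faisal's share (₹88,000) is divided into 2 shares of ₹44,000: Bertrand and Soraya each take ₹44,000.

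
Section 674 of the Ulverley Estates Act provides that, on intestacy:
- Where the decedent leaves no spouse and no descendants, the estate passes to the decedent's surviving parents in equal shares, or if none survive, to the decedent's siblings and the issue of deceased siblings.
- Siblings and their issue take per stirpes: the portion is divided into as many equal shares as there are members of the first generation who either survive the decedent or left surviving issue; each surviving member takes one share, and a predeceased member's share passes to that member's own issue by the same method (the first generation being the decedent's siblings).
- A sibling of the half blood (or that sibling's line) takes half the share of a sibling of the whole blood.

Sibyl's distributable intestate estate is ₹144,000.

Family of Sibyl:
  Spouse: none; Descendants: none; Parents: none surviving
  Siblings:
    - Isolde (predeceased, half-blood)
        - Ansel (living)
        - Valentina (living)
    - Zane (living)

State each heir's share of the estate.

Ansel: ₹24,000; Valentina: ₹24,000; Zane: ₹96,000

The entire ₹144,000 passes to the siblings and their issue.
Counting each half-blood sibling's line as half a unit, there are 3/2 units in ₹144,000, so one unit is ₹96,000. Whole-blood lines (Zane) take ₹96,000 each; half-blood lines (Isolde) take ₹48,000 each.
Isolde's share (₹48,000) is divided into 2 shares of ₹24,000: Ansel and Valentina each take ₹24,000.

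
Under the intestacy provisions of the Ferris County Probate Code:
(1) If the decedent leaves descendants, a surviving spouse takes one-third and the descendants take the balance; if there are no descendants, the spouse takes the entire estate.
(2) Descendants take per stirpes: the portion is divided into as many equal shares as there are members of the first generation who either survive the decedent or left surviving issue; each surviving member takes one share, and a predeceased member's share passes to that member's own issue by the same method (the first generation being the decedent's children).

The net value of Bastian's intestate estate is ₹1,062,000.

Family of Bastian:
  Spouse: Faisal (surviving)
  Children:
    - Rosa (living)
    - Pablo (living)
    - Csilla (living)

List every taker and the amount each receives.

Faisal takes one-third of ₹1,062,000 = ₹354,000. The remaining ₹708,000 passes to the descendants.
The descendants' portion (₹708,000) is divided into 3 shares of ₹236,000: Rosa, Pablo, and Csilla each take ₹236,000.

Faisal: ₹354,000; Rosa: ₹236,000; Pablo: ₹236,000; Csilla: ₹236,000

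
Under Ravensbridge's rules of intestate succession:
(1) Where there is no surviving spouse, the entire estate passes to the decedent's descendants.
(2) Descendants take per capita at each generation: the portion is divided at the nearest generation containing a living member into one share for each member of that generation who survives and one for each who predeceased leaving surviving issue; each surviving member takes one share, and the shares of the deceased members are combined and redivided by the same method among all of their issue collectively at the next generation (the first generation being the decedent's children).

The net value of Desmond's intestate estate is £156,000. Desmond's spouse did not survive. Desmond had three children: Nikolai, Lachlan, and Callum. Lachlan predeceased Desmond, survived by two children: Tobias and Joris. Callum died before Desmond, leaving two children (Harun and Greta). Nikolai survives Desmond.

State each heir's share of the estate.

Nikolai: £52,000; Tobias: £26,000; Joris: £26,000; Harun: £26,000; Greta: £26,000

The entire £156,000 passes to the descendants.
That amount (£156,000) is divided at the children's generation into 3 shares of £52,000. Nikolai takes £52,000. The 2 shares of the deceased (Lachlan and Callum) are combined into a pool of £104,000.
That pool (£104,000) is divided at the grandchildren's generation equally among Tobias, Joris, Harun, and Greta: £26,000 each.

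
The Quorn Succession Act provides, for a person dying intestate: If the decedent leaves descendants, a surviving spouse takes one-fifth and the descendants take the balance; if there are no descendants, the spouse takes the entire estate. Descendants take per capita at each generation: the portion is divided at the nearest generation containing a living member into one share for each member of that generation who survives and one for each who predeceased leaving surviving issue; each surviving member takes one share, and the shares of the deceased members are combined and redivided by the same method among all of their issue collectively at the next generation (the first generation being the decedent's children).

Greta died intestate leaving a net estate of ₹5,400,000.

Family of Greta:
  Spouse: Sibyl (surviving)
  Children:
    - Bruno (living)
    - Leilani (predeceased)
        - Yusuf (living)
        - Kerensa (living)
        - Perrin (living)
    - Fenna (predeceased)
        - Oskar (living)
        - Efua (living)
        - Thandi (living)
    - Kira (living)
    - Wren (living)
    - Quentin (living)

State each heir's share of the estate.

Sibyl: ₹1,080,000; Bruno: ₹720,000; Yusuf: ₹240,000; Kerensa: ₹240,000; Perrin: ₹240,000; Oskar: ₹240,000; Efua: ₹240,000; Thandi: ₹240,000; Kira: ₹720,000; Wren: ₹720,000; Quentin: ₹720,000

Sibyl takes one-fifth of ₹5,400,000 = ₹1,080,000. The remaining ₹4,320,000 passes to the descendants.
The descendants' portion (₹4,320,000) is divided at the children's generation into 6 shares of ₹720,000. Bruno, Kira, Wren, and Quentin each take ₹720,000. The 2 shares of the deceased (Leilani and Fenna) are combined into a pool of ₹1,440,000.
That pool (₹1,440,000) is divided at the grandchildren's generation equally among Yusuf, Kerensa, Perrin, Oskar, Efua, and Thandi: ₹240,000 each.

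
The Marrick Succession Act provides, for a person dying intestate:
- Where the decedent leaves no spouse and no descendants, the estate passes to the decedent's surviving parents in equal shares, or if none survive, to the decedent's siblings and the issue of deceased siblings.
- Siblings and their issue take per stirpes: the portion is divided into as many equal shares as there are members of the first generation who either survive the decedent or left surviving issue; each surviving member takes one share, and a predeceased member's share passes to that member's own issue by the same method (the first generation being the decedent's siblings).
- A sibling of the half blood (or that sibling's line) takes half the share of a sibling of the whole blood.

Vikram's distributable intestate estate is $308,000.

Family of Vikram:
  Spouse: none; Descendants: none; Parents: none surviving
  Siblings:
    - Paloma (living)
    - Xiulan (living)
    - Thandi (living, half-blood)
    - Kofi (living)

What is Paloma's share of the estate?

Paloma receives $88,000.

The entire $308,000 passes to the siblings and their issue.
Counting each half-blood sibling's line as half a unit, there are 7/2 units in $308,000, so one unit is $88,000. Whole-blood lines (Paloma, Xiulan, and Kofi) take $88,000 each; half-blood lines (Thandi) take $44,000 each.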